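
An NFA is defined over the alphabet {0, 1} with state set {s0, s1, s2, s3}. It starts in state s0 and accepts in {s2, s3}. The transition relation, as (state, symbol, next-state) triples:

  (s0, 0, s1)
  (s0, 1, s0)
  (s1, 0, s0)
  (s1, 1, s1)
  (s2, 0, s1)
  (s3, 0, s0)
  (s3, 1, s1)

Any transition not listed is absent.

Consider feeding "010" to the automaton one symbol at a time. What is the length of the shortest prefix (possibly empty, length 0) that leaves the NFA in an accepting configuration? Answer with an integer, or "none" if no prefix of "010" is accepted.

none

Start in {s0}.
Read '0': {s0} → {s1}.
Read '1': {s1} → {s1}.
Read '0': {s1} → {s0}.
No reachable set along the way intersects F.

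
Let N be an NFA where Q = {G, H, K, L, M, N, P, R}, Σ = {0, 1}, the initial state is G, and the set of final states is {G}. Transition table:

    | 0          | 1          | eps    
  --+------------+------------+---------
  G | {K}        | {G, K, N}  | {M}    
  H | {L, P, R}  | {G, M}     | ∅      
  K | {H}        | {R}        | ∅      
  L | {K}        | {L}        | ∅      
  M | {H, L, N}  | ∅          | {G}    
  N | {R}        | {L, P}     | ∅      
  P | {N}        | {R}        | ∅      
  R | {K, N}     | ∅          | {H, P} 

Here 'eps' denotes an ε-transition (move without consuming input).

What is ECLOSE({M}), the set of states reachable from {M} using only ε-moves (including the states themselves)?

{G, M}

Begin with {M}.
ε-move M → G; add G.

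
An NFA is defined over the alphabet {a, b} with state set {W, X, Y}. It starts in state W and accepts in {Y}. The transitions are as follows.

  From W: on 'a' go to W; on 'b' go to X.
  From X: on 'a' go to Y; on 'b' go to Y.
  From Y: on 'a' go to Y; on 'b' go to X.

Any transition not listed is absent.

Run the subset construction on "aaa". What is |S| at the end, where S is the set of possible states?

Start in {W}.
Read 'a': W→{W}; now {W}.
Read 'a': W→{W}; now {W}.
Read 'a': W→{W}; now {W}.
That set has 1 state.

1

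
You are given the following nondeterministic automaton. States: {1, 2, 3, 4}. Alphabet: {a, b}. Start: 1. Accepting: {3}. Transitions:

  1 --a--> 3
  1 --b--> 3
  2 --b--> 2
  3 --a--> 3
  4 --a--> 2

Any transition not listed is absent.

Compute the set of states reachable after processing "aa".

{3}

Start in {1}.
Read 'a': {1} → {3}.
Read 'a': {3} → {3}.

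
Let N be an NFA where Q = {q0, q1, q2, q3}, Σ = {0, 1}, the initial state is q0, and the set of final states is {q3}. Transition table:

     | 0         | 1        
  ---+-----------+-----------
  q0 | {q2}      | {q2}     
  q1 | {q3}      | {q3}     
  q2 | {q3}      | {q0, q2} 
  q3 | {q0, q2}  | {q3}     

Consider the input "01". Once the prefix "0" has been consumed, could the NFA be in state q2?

Start in {q0}.
Read '0': q0→{q2}; now {q2}.
State q2 is in {q2}.

Yes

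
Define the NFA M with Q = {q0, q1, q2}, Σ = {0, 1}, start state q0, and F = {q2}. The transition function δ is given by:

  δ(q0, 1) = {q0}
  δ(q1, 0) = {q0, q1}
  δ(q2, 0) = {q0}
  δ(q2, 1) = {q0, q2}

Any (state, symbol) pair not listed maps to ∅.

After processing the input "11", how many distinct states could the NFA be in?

Start in {q0}.
Read '1': {q0} → {q0}.
Read '1': {q0} → {q0}.
That set has 1 state.

1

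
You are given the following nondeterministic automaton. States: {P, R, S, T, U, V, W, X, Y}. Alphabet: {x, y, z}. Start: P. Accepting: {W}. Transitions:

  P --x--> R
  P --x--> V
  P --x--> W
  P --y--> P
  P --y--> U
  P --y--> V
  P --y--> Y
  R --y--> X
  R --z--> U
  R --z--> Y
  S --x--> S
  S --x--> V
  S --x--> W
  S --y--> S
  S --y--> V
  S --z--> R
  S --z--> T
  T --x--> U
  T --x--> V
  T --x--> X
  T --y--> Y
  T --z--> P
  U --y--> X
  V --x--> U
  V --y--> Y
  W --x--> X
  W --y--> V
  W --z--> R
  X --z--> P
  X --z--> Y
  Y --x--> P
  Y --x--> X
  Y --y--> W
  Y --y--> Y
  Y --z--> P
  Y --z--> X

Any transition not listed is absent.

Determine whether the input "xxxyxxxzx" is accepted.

Start in {P}.
Read 'x': P→{R, V, W}; now {R, V, W}.
Read 'x': R→∅, V→{U}, W→{X}; now {U, X}.
Read 'x': U→∅, X→∅; now ∅.
The set is empty and remains empty for the remaining 6 symbols.
The final set ∅ contains no accepting state.

No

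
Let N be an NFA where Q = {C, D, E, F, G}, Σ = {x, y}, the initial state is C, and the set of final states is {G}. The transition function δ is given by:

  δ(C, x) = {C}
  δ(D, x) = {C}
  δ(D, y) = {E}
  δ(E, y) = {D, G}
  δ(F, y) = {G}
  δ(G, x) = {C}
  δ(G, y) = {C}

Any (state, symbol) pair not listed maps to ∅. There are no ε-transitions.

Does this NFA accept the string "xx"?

Start in {C}.
Read 'x': C→{C}; now {C}.
Read 'x': C→{C}; now {C}.
The final set {C} contains no accepting state.

No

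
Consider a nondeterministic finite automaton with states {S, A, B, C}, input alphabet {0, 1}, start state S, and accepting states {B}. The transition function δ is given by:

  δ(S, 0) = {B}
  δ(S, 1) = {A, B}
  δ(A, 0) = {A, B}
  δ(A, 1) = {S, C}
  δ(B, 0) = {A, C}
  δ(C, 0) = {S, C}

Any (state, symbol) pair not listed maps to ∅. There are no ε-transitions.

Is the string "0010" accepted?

Yes

Start in {S}.
Read '0': {S} → {B}.
Read '0': {B} → {A, C}.
Read '1': {A, C} → {S, C}.
Read '0': {S, C} → {S, B, C}.
The final set {S, B, C} contains the accepting state B.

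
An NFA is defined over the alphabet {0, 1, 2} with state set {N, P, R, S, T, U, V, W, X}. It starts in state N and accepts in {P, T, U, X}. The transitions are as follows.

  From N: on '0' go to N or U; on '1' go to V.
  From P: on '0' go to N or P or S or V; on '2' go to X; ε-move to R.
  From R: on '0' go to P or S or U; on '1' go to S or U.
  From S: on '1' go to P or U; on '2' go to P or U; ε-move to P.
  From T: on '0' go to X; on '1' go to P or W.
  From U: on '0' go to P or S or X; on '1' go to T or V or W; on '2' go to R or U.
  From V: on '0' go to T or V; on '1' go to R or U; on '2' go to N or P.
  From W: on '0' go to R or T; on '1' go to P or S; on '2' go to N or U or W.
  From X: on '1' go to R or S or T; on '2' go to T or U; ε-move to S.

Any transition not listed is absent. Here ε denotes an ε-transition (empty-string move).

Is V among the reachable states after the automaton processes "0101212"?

No

Start in {N}.
Read '0': {N} → {N, U}.
Read '1': {N, U} → {T, V, W}.
Read '0': {T, V, W} → {P, R, S, T, V, X}.
Read '1': {P, R, S, T, V, X} → {P, R, S, T, U, W}.
Read '2': {P, R, S, T, U, W} → {N, P, R, S, U, W, X}.
Read '1': {N, P, R, S, U, W, X} → {P, R, S, T, U, V, W}.
Read '2': {P, R, S, T, U, V, W} → {N, P, R, S, U, W, X}.
State V is not in {N, P, R, S, U, W, X}.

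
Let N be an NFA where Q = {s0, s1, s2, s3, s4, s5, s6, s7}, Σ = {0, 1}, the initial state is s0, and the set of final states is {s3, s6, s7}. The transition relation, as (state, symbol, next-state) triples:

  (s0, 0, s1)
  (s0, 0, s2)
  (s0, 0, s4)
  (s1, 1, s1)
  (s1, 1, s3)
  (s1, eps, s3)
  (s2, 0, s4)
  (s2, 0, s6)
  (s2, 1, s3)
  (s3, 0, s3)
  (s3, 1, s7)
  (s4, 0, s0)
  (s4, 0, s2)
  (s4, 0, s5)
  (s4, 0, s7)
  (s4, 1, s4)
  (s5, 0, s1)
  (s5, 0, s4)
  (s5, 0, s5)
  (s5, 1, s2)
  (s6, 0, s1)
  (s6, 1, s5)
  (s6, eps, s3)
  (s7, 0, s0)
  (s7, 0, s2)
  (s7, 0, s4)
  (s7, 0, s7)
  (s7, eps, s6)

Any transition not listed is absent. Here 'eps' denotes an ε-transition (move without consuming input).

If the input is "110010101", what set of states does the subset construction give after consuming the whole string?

∅

Start in {s0}.
Read '1': s0→∅; now ∅.
The set is empty and remains empty for the remaining 8 symbols.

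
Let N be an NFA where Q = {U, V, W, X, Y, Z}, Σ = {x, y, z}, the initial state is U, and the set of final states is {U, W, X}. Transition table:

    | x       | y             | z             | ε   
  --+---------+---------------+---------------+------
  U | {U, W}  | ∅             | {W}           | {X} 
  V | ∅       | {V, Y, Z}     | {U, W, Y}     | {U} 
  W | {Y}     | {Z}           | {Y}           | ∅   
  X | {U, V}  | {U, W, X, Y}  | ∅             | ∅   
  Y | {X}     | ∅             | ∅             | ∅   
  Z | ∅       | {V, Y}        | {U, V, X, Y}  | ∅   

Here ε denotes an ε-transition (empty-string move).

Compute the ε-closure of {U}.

{U, X}

Begin with {U}.
ε-move U → X; add X.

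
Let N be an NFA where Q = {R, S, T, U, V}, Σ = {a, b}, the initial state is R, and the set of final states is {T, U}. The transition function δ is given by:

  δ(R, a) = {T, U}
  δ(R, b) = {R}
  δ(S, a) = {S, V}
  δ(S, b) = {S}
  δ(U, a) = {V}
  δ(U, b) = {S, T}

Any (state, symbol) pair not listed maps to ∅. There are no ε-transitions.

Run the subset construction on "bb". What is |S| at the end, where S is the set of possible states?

Start in {R}.
Read 'b': R→{R}; now {R}.
Read 'b': R→{R}; now {R}.
That set has 1 state.

1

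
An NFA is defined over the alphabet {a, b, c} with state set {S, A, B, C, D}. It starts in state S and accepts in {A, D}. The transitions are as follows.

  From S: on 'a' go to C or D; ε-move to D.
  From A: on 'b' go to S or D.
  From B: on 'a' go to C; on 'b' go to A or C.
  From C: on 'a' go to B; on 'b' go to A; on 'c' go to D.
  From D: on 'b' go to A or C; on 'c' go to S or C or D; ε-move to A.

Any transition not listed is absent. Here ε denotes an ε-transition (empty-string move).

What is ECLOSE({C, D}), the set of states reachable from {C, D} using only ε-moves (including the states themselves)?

{A, C, D}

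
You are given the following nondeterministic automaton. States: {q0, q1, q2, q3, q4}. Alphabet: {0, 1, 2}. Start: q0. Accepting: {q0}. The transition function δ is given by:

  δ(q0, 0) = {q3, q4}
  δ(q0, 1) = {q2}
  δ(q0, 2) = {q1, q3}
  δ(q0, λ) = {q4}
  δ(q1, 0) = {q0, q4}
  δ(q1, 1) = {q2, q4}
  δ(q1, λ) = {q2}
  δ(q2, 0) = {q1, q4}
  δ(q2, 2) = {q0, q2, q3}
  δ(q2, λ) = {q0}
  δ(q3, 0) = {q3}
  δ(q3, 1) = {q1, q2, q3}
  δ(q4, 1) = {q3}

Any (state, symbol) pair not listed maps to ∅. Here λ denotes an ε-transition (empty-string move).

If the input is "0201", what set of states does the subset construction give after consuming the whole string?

Start: ε-closure({q0}) = {q0, q4}.
Read '0': q0→{q3, q4}, q4→∅; now {q3, q4}.
Read '2': q3→∅, q4→∅; now ∅.
The set is empty and remains empty for the remaining 2 symbols.

∅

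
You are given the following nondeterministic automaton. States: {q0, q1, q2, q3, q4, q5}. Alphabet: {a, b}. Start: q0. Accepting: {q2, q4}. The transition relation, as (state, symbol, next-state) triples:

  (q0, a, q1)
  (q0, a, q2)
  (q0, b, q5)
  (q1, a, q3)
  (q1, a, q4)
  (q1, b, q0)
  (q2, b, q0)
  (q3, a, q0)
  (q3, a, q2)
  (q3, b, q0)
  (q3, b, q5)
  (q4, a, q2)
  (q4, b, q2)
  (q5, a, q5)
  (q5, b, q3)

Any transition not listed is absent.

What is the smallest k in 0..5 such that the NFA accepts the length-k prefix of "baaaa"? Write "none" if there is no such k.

none

Start in {q0}.
Read 'b': {q0} → {q5}.
Read 'a': {q5} → {q5}.
Read 'a': {q5} → {q5}.
Read 'a': {q5} → {q5}.
Read 'a': {q5} → {q5}.
No reachable set along the way intersects F.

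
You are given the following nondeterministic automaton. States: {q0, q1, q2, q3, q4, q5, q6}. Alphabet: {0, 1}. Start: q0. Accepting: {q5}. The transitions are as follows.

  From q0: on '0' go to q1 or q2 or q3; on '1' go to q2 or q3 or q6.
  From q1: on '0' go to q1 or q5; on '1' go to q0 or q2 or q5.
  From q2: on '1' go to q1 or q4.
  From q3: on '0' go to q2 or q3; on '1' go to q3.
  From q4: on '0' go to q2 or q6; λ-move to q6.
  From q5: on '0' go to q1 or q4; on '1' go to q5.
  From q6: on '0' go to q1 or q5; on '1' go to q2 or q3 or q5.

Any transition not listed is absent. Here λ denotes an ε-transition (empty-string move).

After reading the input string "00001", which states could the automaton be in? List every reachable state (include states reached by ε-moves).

{q0, q1, q2, q3, q4, q5, q6}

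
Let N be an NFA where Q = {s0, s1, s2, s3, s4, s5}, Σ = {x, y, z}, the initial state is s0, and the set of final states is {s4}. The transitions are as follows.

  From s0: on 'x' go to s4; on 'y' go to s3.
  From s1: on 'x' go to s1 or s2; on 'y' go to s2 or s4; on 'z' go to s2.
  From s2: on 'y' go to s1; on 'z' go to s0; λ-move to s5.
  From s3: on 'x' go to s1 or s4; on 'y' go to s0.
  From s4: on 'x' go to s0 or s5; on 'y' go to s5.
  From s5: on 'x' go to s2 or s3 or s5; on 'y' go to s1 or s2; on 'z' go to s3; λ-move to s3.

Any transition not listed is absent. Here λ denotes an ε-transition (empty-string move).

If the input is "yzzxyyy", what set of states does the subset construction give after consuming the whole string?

∅

Start in {s0}.
Read 'y': s0→{s3}; now {s3}.
Read 'z': s3→∅; now ∅.
The set is empty and remains empty for the remaining 5 symbols.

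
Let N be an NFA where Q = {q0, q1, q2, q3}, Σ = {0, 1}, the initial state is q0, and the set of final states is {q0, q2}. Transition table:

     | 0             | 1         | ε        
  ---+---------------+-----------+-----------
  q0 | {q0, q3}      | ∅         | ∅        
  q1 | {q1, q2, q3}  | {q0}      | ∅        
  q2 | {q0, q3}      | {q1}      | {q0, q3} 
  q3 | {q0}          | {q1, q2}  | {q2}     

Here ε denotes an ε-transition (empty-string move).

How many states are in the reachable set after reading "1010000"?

Start in {q0}.
Read '1': q0→∅; now ∅.
The set is empty and remains empty for the remaining 6 symbols.
That set has 0 states.

0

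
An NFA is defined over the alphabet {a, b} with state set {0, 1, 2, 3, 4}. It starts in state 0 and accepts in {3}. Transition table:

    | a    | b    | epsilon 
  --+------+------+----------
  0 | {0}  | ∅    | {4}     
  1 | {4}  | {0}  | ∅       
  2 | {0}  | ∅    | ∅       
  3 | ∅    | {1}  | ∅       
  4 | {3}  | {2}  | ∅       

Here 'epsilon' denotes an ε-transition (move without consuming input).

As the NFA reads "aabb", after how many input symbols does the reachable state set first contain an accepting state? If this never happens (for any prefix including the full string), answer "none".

Start: ε-closure({0}) = {0, 4}.
Read 'a': 0→{0}, 4→{3}; union {0, 3}; ε-closure = {0, 3, 4}.
None of the earlier sets intersect F, but {0, 3, 4} does.

1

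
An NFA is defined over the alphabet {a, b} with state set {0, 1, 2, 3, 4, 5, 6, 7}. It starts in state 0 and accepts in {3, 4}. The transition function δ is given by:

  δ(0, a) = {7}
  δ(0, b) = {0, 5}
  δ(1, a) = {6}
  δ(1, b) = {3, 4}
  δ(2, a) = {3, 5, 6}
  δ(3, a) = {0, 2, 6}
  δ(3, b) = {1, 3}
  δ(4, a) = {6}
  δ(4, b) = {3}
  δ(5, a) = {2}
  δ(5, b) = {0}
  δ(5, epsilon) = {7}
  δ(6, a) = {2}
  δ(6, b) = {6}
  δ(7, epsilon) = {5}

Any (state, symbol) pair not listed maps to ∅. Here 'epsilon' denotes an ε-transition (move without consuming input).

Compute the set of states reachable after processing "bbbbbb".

Start in {0}.
Read 'b': {0} → {0, 5, 7}.
Read 'b': {0, 5, 7} → {0, 5, 7}.
Read 'b': {0, 5, 7} → {0, 5, 7}.
Read 'b': {0, 5, 7} → {0, 5, 7}.
Read 'b': {0, 5, 7} → {0, 5, 7}.
Read 'b': {0, 5, 7} → {0, 5, 7}.

{0, 5, 7}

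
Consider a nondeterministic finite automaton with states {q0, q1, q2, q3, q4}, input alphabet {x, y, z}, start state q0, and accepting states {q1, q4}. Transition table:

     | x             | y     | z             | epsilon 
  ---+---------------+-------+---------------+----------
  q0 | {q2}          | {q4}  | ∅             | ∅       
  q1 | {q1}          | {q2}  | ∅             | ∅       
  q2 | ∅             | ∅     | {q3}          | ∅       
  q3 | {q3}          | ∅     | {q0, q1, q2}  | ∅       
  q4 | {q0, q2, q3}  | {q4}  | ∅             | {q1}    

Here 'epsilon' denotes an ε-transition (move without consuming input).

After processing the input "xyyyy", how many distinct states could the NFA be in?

0

Start in {q0}.
Read 'x': q0→{q2}; now {q2}.
Read 'y': q2→∅; now ∅.
The set is empty and remains empty for the remaining 3 symbols.
That set has 0 states.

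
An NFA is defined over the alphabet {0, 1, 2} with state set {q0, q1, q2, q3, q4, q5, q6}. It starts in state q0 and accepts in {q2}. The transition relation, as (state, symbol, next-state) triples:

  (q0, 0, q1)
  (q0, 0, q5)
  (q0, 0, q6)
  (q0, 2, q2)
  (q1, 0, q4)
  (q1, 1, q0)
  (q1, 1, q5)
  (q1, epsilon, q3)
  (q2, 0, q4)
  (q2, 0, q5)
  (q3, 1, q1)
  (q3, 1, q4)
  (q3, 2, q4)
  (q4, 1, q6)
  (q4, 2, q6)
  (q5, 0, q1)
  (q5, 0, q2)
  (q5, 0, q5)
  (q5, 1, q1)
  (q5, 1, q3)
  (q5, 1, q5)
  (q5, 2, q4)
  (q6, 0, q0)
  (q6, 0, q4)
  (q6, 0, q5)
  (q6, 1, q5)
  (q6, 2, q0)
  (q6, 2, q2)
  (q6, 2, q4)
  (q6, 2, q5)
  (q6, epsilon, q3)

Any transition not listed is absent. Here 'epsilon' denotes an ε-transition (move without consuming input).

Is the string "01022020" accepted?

Yes

Start in {q0}.
Read '0': {q0} → {q1, q3, q5, q6}.
Read '1': {q1, q3, q5, q6} → {q0, q1, q3, q4, q5}.
Read '0': {q0, q1, q3, q4, q5} → {q1, q2, q3, q4, q5, q6}.
Read '2': {q1, q2, q3, q4, q5, q6} → {q0, q2, q3, q4, q5, q6}.
Read '2': {q0, q2, q3, q4, q5, q6} → {q0, q2, q3, q4, q5, q6}.
Read '0': {q0, q2, q3, q4, q5, q6} → {q0, q1, q2, q3, q4, q5, q6}.
Read '2': {q0, q1, q2, q3, q4, q5, q6} → {q0, q2, q3, q4, q5, q6}.
Read '0': {q0, q2, q3, q4, q5, q6} → {q0, q1, q2, q3, q4, q5, q6}.
The final set {q0, q1, q2, q3, q4, q5, q6} contains the accepting state q2.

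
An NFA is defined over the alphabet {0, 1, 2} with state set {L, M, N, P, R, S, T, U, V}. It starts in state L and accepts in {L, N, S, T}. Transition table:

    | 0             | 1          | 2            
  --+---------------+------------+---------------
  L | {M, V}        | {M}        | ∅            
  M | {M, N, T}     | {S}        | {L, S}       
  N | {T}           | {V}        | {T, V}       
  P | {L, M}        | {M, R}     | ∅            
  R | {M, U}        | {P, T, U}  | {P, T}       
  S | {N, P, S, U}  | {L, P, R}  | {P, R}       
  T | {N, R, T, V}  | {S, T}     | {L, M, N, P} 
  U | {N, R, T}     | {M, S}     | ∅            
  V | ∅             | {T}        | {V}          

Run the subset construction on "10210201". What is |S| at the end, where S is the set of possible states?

Start in {L}.
Read '1': L→{M}; now {M}.
Read '0': M→{M, N, T}; now {M, N, T}.
Read '2': M→{L, S}, N→{T, V}, T→{L, M, N, P}; now {L, M, N, P, S, T, V}.
Read '1': L→{M}, M→{S}, N→{V}, P→{M, R}, S→{L, P, R}, T→{S, T}, V→{T}; now {L, M, P, R, S, T, V}.
Read '0': L→{M, V}, M→{M, N, T}, P→{L, M}, R→{M, U}, S→{N, P, S, U}, T→{N, R, T, V}, V→∅; now {L, M, N, P, R, S, T, U, V}.
Read '2': L→∅, M→{L, S}, N→{T, V}, P→∅, R→{P, T}, S→{P, R}, T→{L, M, N, P}, U→∅, V→{V}; now {L, M, N, P, R, S, T, V}.
Read '0': L→{M, V}, M→{M, N, T}, N→{T}, P→{L, M}, R→{M, U}, S→{N, P, S, U}, T→{N, R, T, V}, V→∅; now {L, M, N, P, R, S, T, U, V}.
Read '1': L→{M}, M→{S}, N→{V}, P→{M, R}, R→{P, T, U}, S→{L, P, R}, T→{S, T}, U→{M, S}, V→{T}; now {L, M, P, R, S, T, U, V}.
That set has 8 states.

8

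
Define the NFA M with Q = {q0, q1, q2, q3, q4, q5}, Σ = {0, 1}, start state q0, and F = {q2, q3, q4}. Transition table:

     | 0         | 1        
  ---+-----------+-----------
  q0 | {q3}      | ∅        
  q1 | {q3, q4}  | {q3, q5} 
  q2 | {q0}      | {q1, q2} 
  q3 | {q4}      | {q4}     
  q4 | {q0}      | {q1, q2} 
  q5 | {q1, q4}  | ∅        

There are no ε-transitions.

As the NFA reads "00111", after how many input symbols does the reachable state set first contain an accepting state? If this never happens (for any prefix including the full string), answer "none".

1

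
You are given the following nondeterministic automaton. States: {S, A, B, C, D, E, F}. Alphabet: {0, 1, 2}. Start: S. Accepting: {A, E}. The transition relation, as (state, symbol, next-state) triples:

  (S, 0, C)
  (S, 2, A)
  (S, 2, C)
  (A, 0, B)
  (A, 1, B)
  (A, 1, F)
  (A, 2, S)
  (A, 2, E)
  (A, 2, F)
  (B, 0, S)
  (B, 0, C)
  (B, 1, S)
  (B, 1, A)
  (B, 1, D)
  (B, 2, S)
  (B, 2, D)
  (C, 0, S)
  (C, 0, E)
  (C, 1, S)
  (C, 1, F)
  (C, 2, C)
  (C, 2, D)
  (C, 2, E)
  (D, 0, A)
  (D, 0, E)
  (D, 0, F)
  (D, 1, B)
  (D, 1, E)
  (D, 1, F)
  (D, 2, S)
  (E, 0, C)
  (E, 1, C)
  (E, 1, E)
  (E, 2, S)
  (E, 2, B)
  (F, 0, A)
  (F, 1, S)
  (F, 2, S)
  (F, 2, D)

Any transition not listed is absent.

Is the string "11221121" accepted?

No

Start in {S}.
Read '1': {S} → ∅.
The set is empty and remains empty for the remaining 7 symbols.
The final set ∅ contains no accepting state.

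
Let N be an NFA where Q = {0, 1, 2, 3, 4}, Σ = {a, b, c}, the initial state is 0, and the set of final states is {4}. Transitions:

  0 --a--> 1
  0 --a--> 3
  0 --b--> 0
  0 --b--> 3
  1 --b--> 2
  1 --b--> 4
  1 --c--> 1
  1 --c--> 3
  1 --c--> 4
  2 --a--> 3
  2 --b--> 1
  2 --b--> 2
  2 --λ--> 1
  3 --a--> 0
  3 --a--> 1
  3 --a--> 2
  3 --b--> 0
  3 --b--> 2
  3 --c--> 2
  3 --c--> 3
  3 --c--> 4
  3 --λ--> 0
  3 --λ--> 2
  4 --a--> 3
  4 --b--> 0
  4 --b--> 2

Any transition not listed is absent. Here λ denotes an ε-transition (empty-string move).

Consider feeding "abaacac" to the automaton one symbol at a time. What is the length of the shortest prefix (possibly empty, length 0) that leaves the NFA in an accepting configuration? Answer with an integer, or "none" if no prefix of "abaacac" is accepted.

Start in {0}.
Read 'a': 0→{1, 3}; union {1, 3}; ε-closure = {0, 1, 2, 3}.
Read 'b': 0→{0, 3}, 1→{2, 4}, 2→{1, 2}, 3→{0, 2}; now {0, 1, 2, 3, 4}.
None of the earlier sets intersect F, but {0, 1, 2, 3, 4} does.

2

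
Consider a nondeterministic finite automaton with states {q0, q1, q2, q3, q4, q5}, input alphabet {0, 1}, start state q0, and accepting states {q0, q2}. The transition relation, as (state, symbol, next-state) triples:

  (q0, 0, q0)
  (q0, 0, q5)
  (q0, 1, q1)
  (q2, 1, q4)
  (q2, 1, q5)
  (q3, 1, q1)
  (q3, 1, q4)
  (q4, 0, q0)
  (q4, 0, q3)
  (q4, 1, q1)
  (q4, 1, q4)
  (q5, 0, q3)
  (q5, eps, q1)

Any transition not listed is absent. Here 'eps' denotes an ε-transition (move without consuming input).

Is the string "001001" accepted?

Start in {q0}.
Read '0': q0→{q0, q5}; union {q0, q5}; ε-closure = {q0, q1, q5}.
Read '0': q0→{q0, q5}, q1→∅, q5→{q3}; union {q0, q3, q5}; ε-closure = {q0, q1, q3, q5}.
Read '1': q0→{q1}, q1→∅, q3→{q1, q4}, q5→∅; now {q1, q4}.
Read '0': q1→∅, q4→{q0, q3}; now {q0, q3}.
Read '0': q0→{q0, q5}, q3→∅; union {q0, q5}; ε-closure = {q0, q1, q5}.
Read '1': q0→{q1}, q1→∅, q5→∅; now {q1}.
The final set {q1} contains no accepting state.

No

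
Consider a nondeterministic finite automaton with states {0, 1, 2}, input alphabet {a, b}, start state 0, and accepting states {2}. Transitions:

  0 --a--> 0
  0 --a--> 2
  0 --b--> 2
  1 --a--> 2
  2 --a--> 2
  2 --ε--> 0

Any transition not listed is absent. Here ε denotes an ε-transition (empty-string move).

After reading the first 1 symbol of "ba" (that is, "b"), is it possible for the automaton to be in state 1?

No

Start in {0}.
Read 'b': 0→{2}; union {2}; ε-closure = {0, 2}.
State 1 is not in {0, 2}.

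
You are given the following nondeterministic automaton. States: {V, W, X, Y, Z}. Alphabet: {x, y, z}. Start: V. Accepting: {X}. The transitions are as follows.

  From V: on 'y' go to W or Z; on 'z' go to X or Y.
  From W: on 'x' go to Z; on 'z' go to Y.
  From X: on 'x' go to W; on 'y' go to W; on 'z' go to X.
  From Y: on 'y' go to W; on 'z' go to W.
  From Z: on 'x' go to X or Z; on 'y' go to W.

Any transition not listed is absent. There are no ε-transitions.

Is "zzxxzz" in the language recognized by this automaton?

Start in {V}.
Read 'z': {V} → {X, Y}.
Read 'z': {X, Y} → {W, X}.
Read 'x': {W, X} → {W, Z}.
Read 'x': {W, Z} → {X, Z}.
Read 'z': {X, Z} → {X}.
Read 'z': {X} → {X}.
The final set {X} contains the accepting state X.

Yes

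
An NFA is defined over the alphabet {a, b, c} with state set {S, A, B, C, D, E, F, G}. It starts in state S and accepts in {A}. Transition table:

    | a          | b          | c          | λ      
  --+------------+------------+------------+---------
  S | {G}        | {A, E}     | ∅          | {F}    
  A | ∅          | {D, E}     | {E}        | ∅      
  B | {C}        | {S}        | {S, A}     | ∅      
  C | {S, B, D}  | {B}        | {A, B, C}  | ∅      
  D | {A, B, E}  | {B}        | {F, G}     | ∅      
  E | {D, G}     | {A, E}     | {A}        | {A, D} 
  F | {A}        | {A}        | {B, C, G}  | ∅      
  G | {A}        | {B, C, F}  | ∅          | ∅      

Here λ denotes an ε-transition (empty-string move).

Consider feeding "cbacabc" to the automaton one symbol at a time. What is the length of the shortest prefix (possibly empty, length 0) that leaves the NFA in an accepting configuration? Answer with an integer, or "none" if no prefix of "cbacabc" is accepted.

Start: ε-closure({S}) = {S, F}.
Read 'c': {S, F} → {B, C, G}.
Read 'b': {B, C, G} → {S, B, C, F}.
Read 'a': {S, B, C, F} → {S, A, B, C, D, F, G}.
None of the earlier sets intersect F, but {S, A, B, C, D, F, G} does.

3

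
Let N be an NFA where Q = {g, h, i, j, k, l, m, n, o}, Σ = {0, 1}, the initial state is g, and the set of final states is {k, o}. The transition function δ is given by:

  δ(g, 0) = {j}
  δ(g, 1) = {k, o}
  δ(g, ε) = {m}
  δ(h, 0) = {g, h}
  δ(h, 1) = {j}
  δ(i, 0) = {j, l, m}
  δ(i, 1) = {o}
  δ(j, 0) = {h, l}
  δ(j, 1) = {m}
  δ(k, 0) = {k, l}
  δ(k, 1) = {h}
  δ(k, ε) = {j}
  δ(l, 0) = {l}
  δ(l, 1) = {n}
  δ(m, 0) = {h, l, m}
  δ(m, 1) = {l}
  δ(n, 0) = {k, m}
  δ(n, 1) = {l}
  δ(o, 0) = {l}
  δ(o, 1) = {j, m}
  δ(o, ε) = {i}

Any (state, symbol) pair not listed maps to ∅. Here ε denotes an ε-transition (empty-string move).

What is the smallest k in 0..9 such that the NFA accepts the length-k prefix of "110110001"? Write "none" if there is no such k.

Start: ε-closure({g}) = {g, m}.
Read '1': g→{k, o}, m→{l}; union {k, l, o}; ε-closure = {i, j, k, l, o}.
None of the earlier sets intersect F, but {i, j, k, l, o} does.

1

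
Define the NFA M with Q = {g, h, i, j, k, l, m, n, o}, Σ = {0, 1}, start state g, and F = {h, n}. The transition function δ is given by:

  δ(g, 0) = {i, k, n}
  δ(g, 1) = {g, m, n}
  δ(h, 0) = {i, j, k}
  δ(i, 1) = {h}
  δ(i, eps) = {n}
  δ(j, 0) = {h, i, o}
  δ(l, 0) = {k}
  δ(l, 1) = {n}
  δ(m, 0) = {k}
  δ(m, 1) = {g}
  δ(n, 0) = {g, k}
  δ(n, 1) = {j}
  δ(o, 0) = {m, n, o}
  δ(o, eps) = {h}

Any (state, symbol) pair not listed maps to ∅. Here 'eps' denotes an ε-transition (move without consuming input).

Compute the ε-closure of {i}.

Begin with {i}.
ε-move i → n; add n.

{i, n}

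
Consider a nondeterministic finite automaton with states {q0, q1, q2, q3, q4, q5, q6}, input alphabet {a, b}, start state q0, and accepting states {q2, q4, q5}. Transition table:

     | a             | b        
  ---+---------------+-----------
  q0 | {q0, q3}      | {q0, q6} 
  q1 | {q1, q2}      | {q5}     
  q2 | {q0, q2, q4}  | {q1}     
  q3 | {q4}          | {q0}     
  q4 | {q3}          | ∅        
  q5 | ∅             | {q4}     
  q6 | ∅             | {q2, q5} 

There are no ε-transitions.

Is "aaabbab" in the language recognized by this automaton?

Start in {q0}.
Read 'a': {q0} → {q0, q3}.
Read 'a': {q0, q3} → {q0, q3, q4}.
Read 'a': {q0, q3, q4} → {q0, q3, q4}.
Read 'b': {q0, q3, q4} → {q0, q6}.
Read 'b': {q0, q6} → {q0, q2, q5, q6}.
Read 'a': {q0, q2, q5, q6} → {q0, q2, q3, q4}.
Read 'b': {q0, q2, q3, q4} → {q0, q1, q6}.
The final set {q0, q1, q6} contains no accepting state.

No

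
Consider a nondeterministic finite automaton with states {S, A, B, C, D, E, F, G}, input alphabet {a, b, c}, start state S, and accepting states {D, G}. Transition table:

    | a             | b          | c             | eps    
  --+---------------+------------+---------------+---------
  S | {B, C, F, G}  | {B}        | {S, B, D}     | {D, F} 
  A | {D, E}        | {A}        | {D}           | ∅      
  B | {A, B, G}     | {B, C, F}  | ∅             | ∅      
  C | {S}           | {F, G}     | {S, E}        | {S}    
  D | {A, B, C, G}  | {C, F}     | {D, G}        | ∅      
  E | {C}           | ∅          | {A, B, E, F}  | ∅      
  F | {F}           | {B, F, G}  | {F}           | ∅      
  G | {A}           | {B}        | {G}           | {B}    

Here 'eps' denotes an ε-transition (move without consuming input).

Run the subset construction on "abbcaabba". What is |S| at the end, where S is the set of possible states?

Start: ε-closure({S}) = {S, D, F}.
Read 'a': {S, D, F} → {S, A, B, C, D, F, G}.
Read 'b': {S, A, B, C, D, F, G} → {S, A, B, C, D, F, G}.
Read 'b': {S, A, B, C, D, F, G} → {S, A, B, C, D, F, G}.
Read 'c': {S, A, B, C, D, F, G} → {S, B, D, E, F, G}.
Read 'a': {S, B, D, E, F, G} → {S, A, B, C, D, F, G}.
Read 'a': {S, A, B, C, D, F, G} → {S, A, B, C, D, E, F, G}.
Read 'b': {S, A, B, C, D, E, F, G} → {S, A, B, C, D, F, G}.
Read 'b': {S, A, B, C, D, F, G} → {S, A, B, C, D, F, G}.
Read 'a': {S, A, B, C, D, F, G} → {S, A, B, C, D, E, F, G}.
That set has 8 states.

8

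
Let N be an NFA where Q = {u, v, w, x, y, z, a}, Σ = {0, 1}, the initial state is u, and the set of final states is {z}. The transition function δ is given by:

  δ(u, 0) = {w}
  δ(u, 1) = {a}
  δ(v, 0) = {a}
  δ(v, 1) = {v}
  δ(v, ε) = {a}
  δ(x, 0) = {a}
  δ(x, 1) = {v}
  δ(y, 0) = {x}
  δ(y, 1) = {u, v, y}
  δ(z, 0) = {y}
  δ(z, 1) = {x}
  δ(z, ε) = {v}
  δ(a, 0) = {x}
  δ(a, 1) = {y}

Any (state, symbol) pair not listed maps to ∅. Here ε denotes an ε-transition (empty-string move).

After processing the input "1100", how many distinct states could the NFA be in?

1

Start in {u}.
Read '1': u→{a}; now {a}.
Read '1': a→{y}; now {y}.
Read '0': y→{x}; now {x}.
Read '0': x→{a}; now {a}.
That set has 1 state.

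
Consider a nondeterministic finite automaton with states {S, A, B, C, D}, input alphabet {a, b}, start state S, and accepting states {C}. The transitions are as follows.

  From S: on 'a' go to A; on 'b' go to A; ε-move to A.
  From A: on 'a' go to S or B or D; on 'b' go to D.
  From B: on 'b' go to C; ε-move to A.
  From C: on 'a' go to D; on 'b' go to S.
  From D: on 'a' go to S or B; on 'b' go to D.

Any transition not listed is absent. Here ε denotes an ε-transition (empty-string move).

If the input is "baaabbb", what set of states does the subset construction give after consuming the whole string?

{A, D}

Start: ε-closure({S}) = {S, A}.
Read 'b': S→{A}, A→{D}; now {A, D}.
Read 'a': A→{S, B, D}, D→{S, B}; union {S, B, D}; ε-closure = {S, A, B, D}.
Read 'a': S→{A}, A→{S, B, D}, B→∅, D→{S, B}; now {S, A, B, D}.
Read 'a': S→{A}, A→{S, B, D}, B→∅, D→{S, B}; now {S, A, B, D}.
Read 'b': S→{A}, A→{D}, B→{C}, D→{D}; now {A, C, D}.
Read 'b': A→{D}, C→{S}, D→{D}; union {S, D}; ε-closure = {S, A, D}.
Read 'b': S→{A}, A→{D}, D→{D}; now {A, D}.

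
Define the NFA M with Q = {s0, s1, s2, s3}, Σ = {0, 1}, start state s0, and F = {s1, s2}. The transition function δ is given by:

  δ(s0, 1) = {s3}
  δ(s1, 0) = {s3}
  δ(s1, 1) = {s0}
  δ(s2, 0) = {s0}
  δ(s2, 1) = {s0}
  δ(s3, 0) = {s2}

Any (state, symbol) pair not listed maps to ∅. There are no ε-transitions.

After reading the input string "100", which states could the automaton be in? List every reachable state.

Start in {s0}.
Read '1': {s0} → {s3}.
Read '0': {s3} → {s2}.
Read '0': {s2} → {s0}.

{s0}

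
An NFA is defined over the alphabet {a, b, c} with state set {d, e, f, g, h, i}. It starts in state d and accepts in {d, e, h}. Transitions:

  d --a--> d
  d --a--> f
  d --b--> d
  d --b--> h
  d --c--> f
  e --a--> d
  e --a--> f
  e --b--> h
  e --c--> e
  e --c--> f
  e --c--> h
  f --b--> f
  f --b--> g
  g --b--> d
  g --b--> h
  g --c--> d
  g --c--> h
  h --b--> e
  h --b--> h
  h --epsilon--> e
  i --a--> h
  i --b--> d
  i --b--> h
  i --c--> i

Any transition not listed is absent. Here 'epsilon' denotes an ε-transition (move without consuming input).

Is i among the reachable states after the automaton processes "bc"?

Start in {d}.
Read 'b': {d} → {d, e, h}.
Read 'c': {d, e, h} → {e, f, h}.
State i is not in {e, f, h}.

No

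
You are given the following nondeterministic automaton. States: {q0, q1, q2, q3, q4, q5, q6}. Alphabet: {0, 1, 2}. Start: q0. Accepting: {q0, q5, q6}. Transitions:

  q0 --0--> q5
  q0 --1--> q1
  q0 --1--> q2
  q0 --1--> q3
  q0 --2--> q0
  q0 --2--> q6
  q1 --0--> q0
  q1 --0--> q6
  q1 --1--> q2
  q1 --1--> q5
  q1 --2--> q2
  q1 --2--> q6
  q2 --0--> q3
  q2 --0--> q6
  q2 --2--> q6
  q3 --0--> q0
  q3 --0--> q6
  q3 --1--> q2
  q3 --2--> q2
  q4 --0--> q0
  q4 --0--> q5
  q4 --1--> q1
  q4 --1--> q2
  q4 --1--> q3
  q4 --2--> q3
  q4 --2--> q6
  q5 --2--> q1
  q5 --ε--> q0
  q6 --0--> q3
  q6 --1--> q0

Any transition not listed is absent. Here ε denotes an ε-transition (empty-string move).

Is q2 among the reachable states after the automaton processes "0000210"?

Start in {q0}.
Read '0': q0→{q5}; union {q5}; ε-closure = {q0, q5}.
Read '0': q0→{q5}, q5→∅; union {q5}; ε-closure = {q0, q5}.
Read '0': q0→{q5}, q5→∅; union {q5}; ε-closure = {q0, q5}.
Read '0': q0→{q5}, q5→∅; union {q5}; ε-closure = {q0, q5}.
Read '2': q0→{q0, q6}, q5→{q1}; now {q0, q1, q6}.
Read '1': q0→{q1, q2, q3}, q1→{q2, q5}, q6→{q0}; now {q0, q1, q2, q3, q5}.
Read '0': q0→{q5}, q1→{q0, q6}, q2→{q3, q6}, q3→{q0, q6}, q5→∅; now {q0, q3, q5, q6}.
State q2 is not in {q0, q3, q5, q6}.

No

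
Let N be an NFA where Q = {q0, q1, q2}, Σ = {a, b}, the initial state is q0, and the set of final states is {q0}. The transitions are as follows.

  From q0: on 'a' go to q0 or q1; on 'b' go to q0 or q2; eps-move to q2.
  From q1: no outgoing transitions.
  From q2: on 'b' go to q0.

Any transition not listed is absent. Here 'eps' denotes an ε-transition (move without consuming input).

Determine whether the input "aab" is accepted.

Start: ε-closure({q0}) = {q0, q2}.
Read 'a': q0→{q0, q1}, q2→∅; union {q0, q1}; ε-closure = {q0, q1, q2}.
Read 'a': q0→{q0, q1}, q1→∅, q2→∅; union {q0, q1}; ε-closure = {q0, q1, q2}.
Read 'b': q0→{q0, q2}, q1→∅, q2→{q0}; now {q0, q2}.
The final set {q0, q2} contains the accepting state q0.

Yes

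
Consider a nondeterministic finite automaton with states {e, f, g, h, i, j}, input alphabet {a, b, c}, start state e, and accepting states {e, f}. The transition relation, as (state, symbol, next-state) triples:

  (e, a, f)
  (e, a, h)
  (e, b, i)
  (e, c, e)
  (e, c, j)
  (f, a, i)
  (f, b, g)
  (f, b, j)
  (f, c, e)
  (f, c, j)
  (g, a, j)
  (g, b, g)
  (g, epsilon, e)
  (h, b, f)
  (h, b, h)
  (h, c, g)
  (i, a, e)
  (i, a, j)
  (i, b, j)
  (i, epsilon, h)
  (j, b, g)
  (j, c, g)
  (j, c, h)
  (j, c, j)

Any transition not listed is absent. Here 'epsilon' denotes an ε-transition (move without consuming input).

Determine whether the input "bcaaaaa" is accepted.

No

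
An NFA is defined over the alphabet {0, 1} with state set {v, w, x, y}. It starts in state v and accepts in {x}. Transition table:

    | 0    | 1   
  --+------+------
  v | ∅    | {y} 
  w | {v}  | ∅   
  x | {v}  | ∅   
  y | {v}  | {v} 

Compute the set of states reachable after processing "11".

{v}

Start in {v}.
Read '1': {v} → {y}.
Read '1': {y} → {v}.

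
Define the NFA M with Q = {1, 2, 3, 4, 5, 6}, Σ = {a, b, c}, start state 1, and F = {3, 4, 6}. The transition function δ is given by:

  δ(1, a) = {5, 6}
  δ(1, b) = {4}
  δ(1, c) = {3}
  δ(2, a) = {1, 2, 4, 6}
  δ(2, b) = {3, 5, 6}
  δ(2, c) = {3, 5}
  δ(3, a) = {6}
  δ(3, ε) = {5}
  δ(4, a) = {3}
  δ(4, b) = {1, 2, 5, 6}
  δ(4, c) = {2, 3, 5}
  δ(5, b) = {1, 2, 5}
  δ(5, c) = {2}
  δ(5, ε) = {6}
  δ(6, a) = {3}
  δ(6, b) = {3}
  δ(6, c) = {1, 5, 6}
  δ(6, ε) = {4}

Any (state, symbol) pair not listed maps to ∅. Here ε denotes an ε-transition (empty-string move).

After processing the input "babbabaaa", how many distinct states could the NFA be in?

6

Start in {1}.
Read 'b': {1} → {4}.
Read 'a': {4} → {3, 4, 5, 6}.
Read 'b': {3, 4, 5, 6} → {1, 2, 3, 4, 5, 6}.
Read 'b': {1, 2, 3, 4, 5, 6} → {1, 2, 3, 4, 5, 6}.
Read 'a': {1, 2, 3, 4, 5, 6} → {1, 2, 3, 4, 5, 6}.
Read 'b': {1, 2, 3, 4, 5, 6} → {1, 2, 3, 4, 5, 6}.
Read 'a': {1, 2, 3, 4, 5, 6} → {1, 2, 3, 4, 5, 6}.
Read 'a': {1, 2, 3, 4, 5, 6} → {1, 2, 3, 4, 5, 6}.
Read 'a': {1, 2, 3, 4, 5, 6} → {1, 2, 3, 4, 5, 6}.
That set has 6 states.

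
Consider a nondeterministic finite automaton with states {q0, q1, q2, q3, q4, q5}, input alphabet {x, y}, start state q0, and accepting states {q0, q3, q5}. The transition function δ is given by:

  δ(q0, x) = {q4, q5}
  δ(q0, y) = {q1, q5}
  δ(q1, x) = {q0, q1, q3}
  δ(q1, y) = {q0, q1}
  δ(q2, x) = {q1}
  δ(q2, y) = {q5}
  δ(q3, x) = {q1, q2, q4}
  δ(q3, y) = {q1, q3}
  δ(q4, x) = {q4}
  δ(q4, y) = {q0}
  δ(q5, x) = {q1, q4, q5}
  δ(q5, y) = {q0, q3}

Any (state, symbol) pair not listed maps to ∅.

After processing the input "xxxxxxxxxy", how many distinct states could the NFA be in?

Start in {q0}.
Read 'x': q0→{q4, q5}; now {q4, q5}.
Read 'x': q4→{q4}, q5→{q1, q4, q5}; now {q1, q4, q5}.
Read 'x': q1→{q0, q1, q3}, q4→{q4}, q5→{q1, q4, q5}; now {q0, q1, q3, q4, q5}.
Read 'x': q0→{q4, q5}, q1→{q0, q1, q3}, q3→{q1, q2, q4}, q4→{q4}, q5→{q1, q4, q5}; now {q0, q1, q2, q3, q4, q5}.
Read 'x': q0→{q4, q5}, q1→{q0, q1, q3}, q2→{q1}, q3→{q1, q2, q4}, q4→{q4}, q5→{q1, q4, q5}; now {q0, q1, q2, q3, q4, q5}.
Read 'x': q0→{q4, q5}, q1→{q0, q1, q3}, q2→{q1}, q3→{q1, q2, q4}, q4→{q4}, q5→{q1, q4, q5}; now {q0, q1, q2, q3, q4, q5}.
Read 'x': q0→{q4, q5}, q1→{q0, q1, q3}, q2→{q1}, q3→{q1, q2, q4}, q4→{q4}, q5→{q1, q4, q5}; now {q0, q1, q2, q3, q4, q5}.
Read 'x': q0→{q4, q5}, q1→{q0, q1, q3}, q2→{q1}, q3→{q1, q2, q4}, q4→{q4}, q5→{q1, q4, q5}; now {q0, q1, q2, q3, q4, q5}.
Read 'x': q0→{q4, q5}, q1→{q0, q1, q3}, q2→{q1}, q3→{q1, q2, q4}, q4→{q4}, q5→{q1, q4, q5}; now {q0, q1, q2, q3, q4, q5}.
Read 'y': q0→{q1, q5}, q1→{q0, q1}, q2→{q5}, q3→{q1, q3}, q4→{q0}, q5→{q0, q3}; now {q0, q1, q3, q5}.
That set has 4 states.

4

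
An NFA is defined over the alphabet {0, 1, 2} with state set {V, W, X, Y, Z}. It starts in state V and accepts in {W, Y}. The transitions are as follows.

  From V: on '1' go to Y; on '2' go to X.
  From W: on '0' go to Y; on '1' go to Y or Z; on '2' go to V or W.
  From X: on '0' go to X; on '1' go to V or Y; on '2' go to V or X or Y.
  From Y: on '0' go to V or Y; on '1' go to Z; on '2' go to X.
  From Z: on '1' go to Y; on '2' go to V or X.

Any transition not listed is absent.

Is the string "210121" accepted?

Start in {V}.
Read '2': V→{X}; now {X}.
Read '1': X→{V, Y}; now {V, Y}.
Read '0': V→∅, Y→{V, Y}; now {V, Y}.
Read '1': V→{Y}, Y→{Z}; now {Y, Z}.
Read '2': Y→{X}, Z→{V, X}; now {V, X}.
Read '1': V→{Y}, X→{V, Y}; now {V, Y}.
The final set {V, Y} contains the accepting state Y.

Yes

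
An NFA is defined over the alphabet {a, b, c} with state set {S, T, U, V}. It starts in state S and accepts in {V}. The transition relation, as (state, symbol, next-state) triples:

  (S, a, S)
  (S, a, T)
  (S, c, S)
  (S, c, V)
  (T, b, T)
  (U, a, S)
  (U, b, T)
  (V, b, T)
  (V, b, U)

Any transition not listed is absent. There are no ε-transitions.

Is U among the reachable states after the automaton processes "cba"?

No

Start in {S}.
Read 'c': S→{S, V}; now {S, V}.
Read 'b': S→∅, V→{T, U}; now {T, U}.
Read 'a': T→∅, U→{S}; now {S}.
State U is not in {S}.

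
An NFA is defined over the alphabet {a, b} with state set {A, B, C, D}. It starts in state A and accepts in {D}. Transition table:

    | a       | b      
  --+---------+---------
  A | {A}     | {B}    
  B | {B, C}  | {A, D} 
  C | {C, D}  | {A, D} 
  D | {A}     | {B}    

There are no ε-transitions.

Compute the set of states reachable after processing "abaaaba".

Start in {A}.
Read 'a': A→{A}; now {A}.
Read 'b': A→{B}; now {B}.
Read 'a': B→{B, C}; now {B, C}.
Read 'a': B→{B, C}, C→{C, D}; now {B, C, D}.
Read 'a': B→{B, C}, C→{C, D}, D→{A}; now {A, B, C, D}.
Read 'b': A→{B}, B→{A, D}, C→{A, D}, D→{B}; now {A, B, D}.
Read 'a': A→{A}, B→{B, C}, D→{A}; now {A, B, C}.

{A, B, C}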